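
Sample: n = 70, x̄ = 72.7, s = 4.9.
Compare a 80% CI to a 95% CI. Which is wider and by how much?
95% CI is wider by 0.82

df = 69
80% CI: t* = 1.294, (71.94, 73.46), width = 2 · t* · s/√n = 1.52
95% CI: t* = 1.995, (71.53, 73.87), width = 2 · t* · s/√n = 2.34

The 95% CI is wider by 2.34 - 1.52 = 0.82.
Higher confidence requires a wider interval.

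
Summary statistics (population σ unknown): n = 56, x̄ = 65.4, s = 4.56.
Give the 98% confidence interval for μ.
(63.94, 66.86)

t-interval (σ unknown):
df = n - 1 = 55
t* = 2.396 for 98% confidence

Margin of error = t* · s/√n = 2.396 · 4.56/√56 = 1.46

CI: (63.94, 66.86)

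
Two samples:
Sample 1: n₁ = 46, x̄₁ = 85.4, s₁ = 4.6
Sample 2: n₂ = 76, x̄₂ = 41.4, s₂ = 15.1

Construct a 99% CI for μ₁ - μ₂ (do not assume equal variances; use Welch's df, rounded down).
(39.11, 48.89)

Difference: x̄₁ - x̄₂ = 44.00
SE = √(s₁²/n₁ + s₂²/n₂) = √(4.6²/46 + 15.1²/76) = 1.8601
df = 96.00 → 96 (Welch–Satterthwaite, rounded down)
t* = 2.628

CI: 44.00 ± 2.628 · 1.8601 = 44.00 ± 4.89 = (39.11, 48.89)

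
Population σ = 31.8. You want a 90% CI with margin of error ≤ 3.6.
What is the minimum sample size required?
n ≥ 212

For margin E ≤ 3.6:
n ≥ (z* · σ / E)²
n ≥ (1.645 · 31.8 / 3.6)²
n ≥ 211.15

Minimum n = 212 (rounding up)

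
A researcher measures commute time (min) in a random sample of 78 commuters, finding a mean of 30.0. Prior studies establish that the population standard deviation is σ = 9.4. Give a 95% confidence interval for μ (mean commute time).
(27.91, 32.09)

z-interval (σ known):
z* = 1.960 for 95% confidence

Margin of error = z* · σ/√n = 1.960 · 9.4/√78 = 2.09

CI: (30.0 - 2.09, 30.0 + 2.09) = (27.91, 32.09)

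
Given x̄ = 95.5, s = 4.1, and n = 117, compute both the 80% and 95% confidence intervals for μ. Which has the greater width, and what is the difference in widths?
95% CI is wider by 0.52

df = 116
80% CI: t* = 1.289, (95.01, 95.99), width = 2 · t* · s/√n = 0.98
95% CI: t* = 1.981, (94.75, 96.25), width = 2 · t* · s/√n = 1.50

The 95% CI is wider by 1.50 - 0.98 = 0.52.
Higher confidence requires a wider interval.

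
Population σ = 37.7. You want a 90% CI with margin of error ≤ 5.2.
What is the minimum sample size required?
n ≥ 143

For margin E ≤ 5.2:
n ≥ (z* · σ / E)²
n ≥ (1.645 · 37.7 / 5.2)²
n ≥ 142.24

Minimum n = 143 (rounding up)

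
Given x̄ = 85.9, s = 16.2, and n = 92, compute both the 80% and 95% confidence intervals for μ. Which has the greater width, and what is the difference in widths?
95% CI is wider by 2.35

df = 91
80% CI: t* = 1.291, (83.72, 88.08), width = 2 · t* · s/√n = 4.36
95% CI: t* = 1.986, (82.55, 89.25), width = 2 · t* · s/√n = 6.71

The 95% CI is wider by 6.71 - 4.36 = 2.35.
Higher confidence requires a wider interval.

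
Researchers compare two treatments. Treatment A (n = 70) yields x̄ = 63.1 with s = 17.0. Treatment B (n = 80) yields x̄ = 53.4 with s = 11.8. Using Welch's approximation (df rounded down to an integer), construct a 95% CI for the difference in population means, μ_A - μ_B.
(4.90, 14.50)

Difference: x̄₁ - x̄₂ = 9.70
SE = √(s₁²/n₁ + s₂²/n₂) = √(17.0²/70 + 11.8²/80) = 2.4226
df = 120.70 → 120 (Welch–Satterthwaite, rounded down)
t* = 1.980

CI: 9.70 ± 1.980 · 2.4226 = 9.70 ± 4.80 = (4.90, 14.50)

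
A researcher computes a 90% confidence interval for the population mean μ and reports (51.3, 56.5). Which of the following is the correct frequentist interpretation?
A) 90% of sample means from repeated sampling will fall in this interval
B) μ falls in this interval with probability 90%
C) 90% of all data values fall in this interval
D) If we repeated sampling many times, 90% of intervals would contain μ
D

A) Wrong — coverage applies to intervals containing μ, not to future x̄ values.
B) Wrong — μ is fixed; the randomness lives in the interval, not in μ.
C) Wrong — a CI is about the parameter μ, not individual data values.
D) Correct — this is the frequentist long-run coverage interpretation.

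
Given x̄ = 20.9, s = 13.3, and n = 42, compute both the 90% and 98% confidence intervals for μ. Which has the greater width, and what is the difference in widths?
98% CI is wider by 3.03

df = 41
90% CI: t* = 1.683, (17.45, 24.35), width = 2 · t* · s/√n = 6.91
98% CI: t* = 2.421, (15.93, 25.87), width = 2 · t* · s/√n = 9.94

The 98% CI is wider by 9.94 - 6.91 = 3.03.
Higher confidence requires a wider interval.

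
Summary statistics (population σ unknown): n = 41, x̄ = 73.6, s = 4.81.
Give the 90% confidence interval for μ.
(72.33, 74.87)

t-interval (σ unknown):
df = n - 1 = 40
t* = 1.684 for 90% confidence

Margin of error = t* · s/√n = 1.684 · 4.81/√41 = 1.27

CI: (72.33, 74.87)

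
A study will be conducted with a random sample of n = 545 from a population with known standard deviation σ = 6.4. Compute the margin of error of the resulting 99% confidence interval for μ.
Margin of error = 0.71

Margin of error = z* · σ/√n
= 2.576 · 6.4/√545
= 2.576 · 6.4/23.3452
= 0.71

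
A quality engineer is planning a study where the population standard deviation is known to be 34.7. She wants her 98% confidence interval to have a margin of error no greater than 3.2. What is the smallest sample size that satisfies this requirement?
n ≥ 637

For margin E ≤ 3.2:
n ≥ (z* · σ / E)²
n ≥ (2.326 · 34.7 / 3.2)²
n ≥ 636.18

Minimum n = 637 (rounding up)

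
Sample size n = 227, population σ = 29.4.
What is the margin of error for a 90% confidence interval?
Margin of error = 3.21

Margin of error = z* · σ/√n
= 1.645 · 29.4/√227
= 1.645 · 29.4/15.0665
= 3.21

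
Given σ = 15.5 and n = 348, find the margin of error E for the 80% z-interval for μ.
Margin of error = 1.07

Margin of error = z* · σ/√n
= 1.282 · 15.5/√348
= 1.282 · 15.5/18.6548
= 1.07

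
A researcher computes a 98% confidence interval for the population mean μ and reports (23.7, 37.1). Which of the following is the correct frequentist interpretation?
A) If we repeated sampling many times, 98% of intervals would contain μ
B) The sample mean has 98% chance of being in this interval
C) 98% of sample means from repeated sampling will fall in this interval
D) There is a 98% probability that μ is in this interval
A

A) Correct — this is the frequentist long-run coverage interpretation.
B) Wrong — x̄ is observed and sits in the interval by construction.
C) Wrong — coverage applies to intervals containing μ, not to future x̄ values.
D) Wrong — μ is fixed; the randomness lives in the interval, not in μ.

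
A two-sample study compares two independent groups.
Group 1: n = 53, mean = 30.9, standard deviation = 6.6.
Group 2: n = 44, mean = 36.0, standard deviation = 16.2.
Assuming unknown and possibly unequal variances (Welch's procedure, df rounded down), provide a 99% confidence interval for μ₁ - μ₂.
(-12.06, 1.86)

Difference: x̄₁ - x̄₂ = -5.10
SE = √(s₁²/n₁ + s₂²/n₂) = √(6.6²/53 + 16.2²/44) = 2.6051
df = 54.81 → 54 (Welch–Satterthwaite, rounded down)
t* = 2.670

CI: -5.10 ± 2.670 · 2.6051 = -5.10 ± 6.96 = (-12.06, 1.86)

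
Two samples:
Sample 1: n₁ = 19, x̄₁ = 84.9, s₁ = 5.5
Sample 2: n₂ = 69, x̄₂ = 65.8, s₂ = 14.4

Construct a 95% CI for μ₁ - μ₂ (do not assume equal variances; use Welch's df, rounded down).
(14.83, 23.37)

Difference: x̄₁ - x̄₂ = 19.10
SE = √(s₁²/n₁ + s₂²/n₂) = √(5.5²/19 + 14.4²/69) = 2.1441
df = 77.24 → 77 (Welch–Satterthwaite, rounded down)
t* = 1.991

CI: 19.10 ± 1.991 · 2.1441 = 19.10 ± 4.27 = (14.83, 23.37)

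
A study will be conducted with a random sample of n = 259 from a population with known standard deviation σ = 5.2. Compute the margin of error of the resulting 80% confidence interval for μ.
Margin of error = 0.41

Margin of error = z* · σ/√n
= 1.282 · 5.2/√259
= 1.282 · 5.2/16.0935
= 0.41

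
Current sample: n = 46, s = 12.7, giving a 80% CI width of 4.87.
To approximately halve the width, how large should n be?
n ≈ 184

CI width ∝ 1/√n
To reduce width by factor 2, need √n to grow by 2 → need 2² = 4 times as many samples.

Current: n = 46, width = 4.87
New: n = 184, width ≈ 2.41

Width reduced by factor of 4.87/2.41 = 2.02.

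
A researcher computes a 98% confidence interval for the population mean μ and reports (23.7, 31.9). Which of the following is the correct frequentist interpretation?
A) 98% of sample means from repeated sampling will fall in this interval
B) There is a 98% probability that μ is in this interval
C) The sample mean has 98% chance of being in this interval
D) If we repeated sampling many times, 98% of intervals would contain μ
D

A) Wrong — coverage applies to intervals containing μ, not to future x̄ values.
B) Wrong — μ is fixed; the randomness lives in the interval, not in μ.
C) Wrong — x̄ is observed and sits in the interval by construction.
D) Correct — this is the frequentist long-run coverage interpretation.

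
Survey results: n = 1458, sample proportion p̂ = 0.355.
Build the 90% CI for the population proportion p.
(0.334, 0.376)

Proportion CI:
SE = √(p̂(1-p̂)/n) = √(0.355 · 0.645 / 1458) = 0.01253

z* = 1.645
Margin = z* · SE = 1.645 · 0.01253 = 0.0206

CI: 0.355 ± 0.0206 = (0.334, 0.376)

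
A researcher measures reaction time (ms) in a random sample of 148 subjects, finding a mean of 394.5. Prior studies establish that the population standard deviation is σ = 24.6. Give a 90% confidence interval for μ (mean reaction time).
(391.17, 397.83)

z-interval (σ known):
z* = 1.645 for 90% confidence

Margin of error = z* · σ/√n = 1.645 · 24.6/√148 = 3.33

CI: (394.5 - 3.33, 394.5 + 3.33) = (391.17, 397.83)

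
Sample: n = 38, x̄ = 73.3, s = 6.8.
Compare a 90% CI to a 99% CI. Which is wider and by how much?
99% CI is wider by 2.27

df = 37
90% CI: t* = 1.687, (71.44, 75.16), width = 2 · t* · s/√n = 3.72
99% CI: t* = 2.715, (70.31, 76.29), width = 2 · t* · s/√n = 5.99

The 99% CI is wider by 5.99 - 3.72 = 2.27.
Higher confidence requires a wider interval.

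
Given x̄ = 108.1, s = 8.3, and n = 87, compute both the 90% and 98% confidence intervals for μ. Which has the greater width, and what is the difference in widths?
98% CI is wider by 1.26

df = 86
90% CI: t* = 1.663, (106.62, 109.58), width = 2 · t* · s/√n = 2.96
98% CI: t* = 2.370, (105.99, 110.21), width = 2 · t* · s/√n = 4.22

The 98% CI is wider by 4.22 - 2.96 = 1.26.
Higher confidence requires a wider interval.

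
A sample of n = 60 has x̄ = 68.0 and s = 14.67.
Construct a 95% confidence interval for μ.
(64.21, 71.79)

t-interval (σ unknown):
df = n - 1 = 59
t* = 2.001 for 95% confidence

Margin of error = t* · s/√n = 2.001 · 14.67/√60 = 3.79

CI: (64.21, 71.79)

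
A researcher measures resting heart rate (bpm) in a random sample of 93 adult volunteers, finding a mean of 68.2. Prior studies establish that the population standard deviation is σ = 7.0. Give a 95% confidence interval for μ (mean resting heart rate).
(66.78, 69.62)

z-interval (σ known):
z* = 1.960 for 95% confidence

Margin of error = z* · σ/√n = 1.960 · 7.0/√93 = 1.42

CI: (68.2 - 1.42, 68.2 + 1.42) = (66.78, 69.62)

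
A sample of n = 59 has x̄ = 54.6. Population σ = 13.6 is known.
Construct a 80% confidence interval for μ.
(52.33, 56.87)

z-interval (σ known):
z* = 1.282 for 80% confidence

Margin of error = z* · σ/√n = 1.282 · 13.6/√59 = 2.27

CI: (54.6 - 2.27, 54.6 + 2.27) = (52.33, 56.87)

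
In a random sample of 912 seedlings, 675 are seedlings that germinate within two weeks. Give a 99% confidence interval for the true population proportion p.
(0.703, 0.778)

Proportion CI:
p̂ = 675/912 = 0.74013
SE = √(p̂(1-p̂)/n) = √(0.74013 · 0.25987 / 912) = 0.01452

z* = 2.576
Margin = z* · SE = 2.576 · 0.01452 = 0.0374

CI: 0.74013 ± 0.0374 = (0.703, 0.778)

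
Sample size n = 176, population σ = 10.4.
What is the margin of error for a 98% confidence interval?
Margin of error = 1.82

Margin of error = z* · σ/√n
= 2.326 · 10.4/√176
= 2.326 · 10.4/13.2665
= 1.82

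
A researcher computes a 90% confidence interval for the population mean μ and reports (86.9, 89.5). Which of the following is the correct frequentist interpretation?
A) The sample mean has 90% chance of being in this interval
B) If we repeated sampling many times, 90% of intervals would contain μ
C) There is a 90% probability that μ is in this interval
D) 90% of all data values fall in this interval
B

A) Wrong — x̄ is observed and sits in the interval by construction.
B) Correct — this is the frequentist long-run coverage interpretation.
C) Wrong — μ is fixed; the randomness lives in the interval, not in μ.
D) Wrong — a CI is about the parameter μ, not individual data values.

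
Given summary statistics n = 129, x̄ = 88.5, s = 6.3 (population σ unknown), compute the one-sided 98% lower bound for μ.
μ ≥ 87.35

Lower bound (one-sided):
t* = 2.075 (one-sided for 98%)
Lower bound = x̄ - t* · s/√n = 88.5 - 2.075 · 6.3/√129 = 87.35

We are 98% confident that μ ≥ 87.35.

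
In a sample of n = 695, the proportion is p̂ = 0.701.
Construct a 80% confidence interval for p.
(0.679, 0.723)

Proportion CI:
SE = √(p̂(1-p̂)/n) = √(0.701 · 0.299 / 695) = 0.01737

z* = 1.282
Margin = z* · SE = 1.282 · 0.01737 = 0.0223

CI: 0.701 ± 0.0223 = (0.679, 0.723)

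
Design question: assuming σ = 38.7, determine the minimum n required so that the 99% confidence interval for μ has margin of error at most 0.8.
n ≥ 15529

For margin E ≤ 0.8:
n ≥ (z* · σ / E)²
n ≥ (2.576 · 38.7 / 0.8)²
n ≥ 15528.65

Minimum n = 15529 (rounding up)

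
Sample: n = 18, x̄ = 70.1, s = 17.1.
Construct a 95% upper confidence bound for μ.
μ ≤ 77.11

Upper bound (one-sided):
t* = 1.740 (one-sided for 95%)
Upper bound = x̄ + t* · s/√n = 70.1 + 1.740 · 17.1/√18 = 77.11

We are 95% confident that μ ≤ 77.11.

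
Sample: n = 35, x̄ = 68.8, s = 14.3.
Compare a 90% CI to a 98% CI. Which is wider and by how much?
98% CI is wider by 3.63

df = 34
90% CI: t* = 1.691, (64.71, 72.89), width = 2 · t* · s/√n = 8.17
98% CI: t* = 2.441, (62.90, 74.70), width = 2 · t* · s/√n = 11.80

The 98% CI is wider by 11.80 - 8.17 = 3.63.
Higher confidence requires a wider interval.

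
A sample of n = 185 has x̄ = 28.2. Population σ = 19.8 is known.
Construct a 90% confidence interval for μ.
(25.81, 30.59)

z-interval (σ known):
z* = 1.645 for 90% confidence

Margin of error = z* · σ/√n = 1.645 · 19.8/√185 = 2.39

CI: (28.2 - 2.39, 28.2 + 2.39) = (25.81, 30.59)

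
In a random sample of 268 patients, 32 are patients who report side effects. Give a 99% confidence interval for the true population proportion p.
(0.068, 0.170)

Proportion CI:
p̂ = 32/268 = 0.11940
SE = √(p̂(1-p̂)/n) = √(0.11940 · 0.88060 / 268) = 0.01981

z* = 2.576
Margin = z* · SE = 2.576 · 0.01981 = 0.0510

CI: 0.11940 ± 0.0510 = (0.068, 0.170)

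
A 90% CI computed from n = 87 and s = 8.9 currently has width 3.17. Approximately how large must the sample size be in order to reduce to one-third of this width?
n ≈ 783

CI width ∝ 1/√n
To reduce width by factor 3, need √n to grow by 3 → need 3² = 9 times as many samples.

Current: n = 87, width = 3.17
New: n = 783, width ≈ 1.05

Width reduced by factor of 3.17/1.05 = 3.02.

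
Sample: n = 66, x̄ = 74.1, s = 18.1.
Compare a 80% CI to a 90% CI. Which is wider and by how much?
90% CI is wider by 1.67

df = 65
80% CI: t* = 1.295, (71.21, 76.99), width = 2 · t* · s/√n = 5.77
90% CI: t* = 1.669, (70.38, 77.82), width = 2 · t* · s/√n = 7.44

The 90% CI is wider by 7.44 - 5.77 = 1.67.
Higher confidence requires a wider interval.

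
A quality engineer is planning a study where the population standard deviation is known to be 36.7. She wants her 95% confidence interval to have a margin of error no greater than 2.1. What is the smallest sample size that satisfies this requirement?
n ≥ 1174

For margin E ≤ 2.1:
n ≥ (z* · σ / E)²
n ≥ (1.960 · 36.7 / 2.1)²
n ≥ 1173.29

Minimum n = 1174 (rounding up)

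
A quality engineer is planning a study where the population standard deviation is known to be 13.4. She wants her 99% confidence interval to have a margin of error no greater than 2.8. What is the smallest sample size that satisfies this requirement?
n ≥ 152

For margin E ≤ 2.8:
n ≥ (z* · σ / E)²
n ≥ (2.576 · 13.4 / 2.8)²
n ≥ 151.98

Minimum n = 152 (rounding up)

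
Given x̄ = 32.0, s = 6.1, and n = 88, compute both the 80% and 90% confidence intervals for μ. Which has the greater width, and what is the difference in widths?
90% CI is wider by 0.48

df = 87
80% CI: t* = 1.291, (31.16, 32.84), width = 2 · t* · s/√n = 1.68
90% CI: t* = 1.663, (30.92, 33.08), width = 2 · t* · s/√n = 2.16

The 90% CI is wider by 2.16 - 1.68 = 0.48.
Higher confidence requires a wider interval.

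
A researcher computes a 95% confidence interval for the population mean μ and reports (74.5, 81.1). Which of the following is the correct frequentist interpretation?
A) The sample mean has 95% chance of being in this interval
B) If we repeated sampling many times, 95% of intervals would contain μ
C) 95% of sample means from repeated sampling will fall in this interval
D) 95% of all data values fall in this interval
B

A) Wrong — x̄ is observed and sits in the interval by construction.
B) Correct — this is the frequentist long-run coverage interpretation.
C) Wrong — coverage applies to intervals containing μ, not to future x̄ values.
D) Wrong — a CI is about the parameter μ, not individual data values.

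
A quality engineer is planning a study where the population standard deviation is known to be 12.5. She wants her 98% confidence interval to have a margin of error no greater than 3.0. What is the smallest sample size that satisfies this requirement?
n ≥ 94

For margin E ≤ 3.0:
n ≥ (z* · σ / E)²
n ≥ (2.326 · 12.5 / 3.0)²
n ≥ 93.93

Minimum n = 94 (rounding up)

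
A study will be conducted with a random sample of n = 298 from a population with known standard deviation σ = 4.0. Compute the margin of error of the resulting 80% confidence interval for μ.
Margin of error = 0.30

Margin of error = z* · σ/√n
= 1.282 · 4.0/√298
= 1.282 · 4.0/17.2627
= 0.30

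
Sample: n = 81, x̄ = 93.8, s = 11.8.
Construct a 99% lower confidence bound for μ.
μ ≥ 90.69

Lower bound (one-sided):
t* = 2.374 (one-sided for 99%)
Lower bound = x̄ - t* · s/√n = 93.8 - 2.374 · 11.8/√81 = 90.69

We are 99% confident that μ ≥ 90.69.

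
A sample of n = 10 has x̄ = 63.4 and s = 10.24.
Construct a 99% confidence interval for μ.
(52.88, 73.92)

t-interval (σ unknown):
df = n - 1 = 9
t* = 3.250 for 99% confidence

Margin of error = t* · s/√n = 3.250 · 10.24/√10 = 10.52

CI: (52.88, 73.92)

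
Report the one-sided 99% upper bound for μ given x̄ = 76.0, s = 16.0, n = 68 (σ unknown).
μ ≤ 80.62

Upper bound (one-sided):
t* = 2.383 (one-sided for 99%)
Upper bound = x̄ + t* · s/√n = 76.0 + 2.383 · 16.0/√68 = 80.62

We are 99% confident that μ ≤ 80.62.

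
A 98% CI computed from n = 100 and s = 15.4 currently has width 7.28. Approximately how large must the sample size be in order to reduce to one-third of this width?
n ≈ 900

CI width ∝ 1/√n
To reduce width by factor 3, need √n to grow by 3 → need 3² = 9 times as many samples.

Current: n = 100, width = 7.28
New: n = 900, width ≈ 2.39

Width reduced by factor of 7.28/2.39 = 3.05.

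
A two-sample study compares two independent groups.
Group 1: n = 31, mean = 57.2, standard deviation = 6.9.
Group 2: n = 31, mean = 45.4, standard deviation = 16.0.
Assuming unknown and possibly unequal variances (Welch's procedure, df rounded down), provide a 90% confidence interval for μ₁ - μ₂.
(6.53, 17.07)

Difference: x̄₁ - x̄₂ = 11.80
SE = √(s₁²/n₁ + s₂²/n₂) = √(6.9²/31 + 16.0²/31) = 3.1295
df = 40.79 → 40 (Welch–Satterthwaite, rounded down)
t* = 1.684

CI: 11.80 ± 1.684 · 3.1295 = 11.80 ± 5.27 = (6.53, 17.07)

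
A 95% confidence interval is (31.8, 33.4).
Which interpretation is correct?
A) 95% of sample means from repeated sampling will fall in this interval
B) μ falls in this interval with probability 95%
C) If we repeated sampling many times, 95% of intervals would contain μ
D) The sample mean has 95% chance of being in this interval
C

A) Wrong — coverage applies to intervals containing μ, not to future x̄ values.
B) Wrong — μ is fixed; the randomness lives in the interval, not in μ.
C) Correct — this is the frequentist long-run coverage interpretation.
D) Wrong — x̄ is observed and sits in the interval by construction.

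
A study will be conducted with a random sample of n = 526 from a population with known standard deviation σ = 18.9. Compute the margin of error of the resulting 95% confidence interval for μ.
Margin of error = 1.62

Margin of error = z* · σ/√n
= 1.960 · 18.9/√526
= 1.960 · 18.9/22.9347
= 1.62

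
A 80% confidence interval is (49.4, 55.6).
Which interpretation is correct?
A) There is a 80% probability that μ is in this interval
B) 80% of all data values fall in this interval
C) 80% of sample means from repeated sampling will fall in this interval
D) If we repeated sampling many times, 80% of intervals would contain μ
D

A) Wrong — μ is fixed; the randomness lives in the interval, not in μ.
B) Wrong — a CI is about the parameter μ, not individual data values.
C) Wrong — coverage applies to intervals containing μ, not to future x̄ values.
D) Correct — this is the frequentist long-run coverage interpretation.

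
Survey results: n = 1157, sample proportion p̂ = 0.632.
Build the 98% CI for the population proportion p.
(0.599, 0.665)

Proportion CI:
SE = √(p̂(1-p̂)/n) = √(0.632 · 0.368 / 1157) = 0.01418

z* = 2.326
Margin = z* · SE = 2.326 · 0.01418 = 0.0330

CI: 0.632 ± 0.0330 = (0.599, 0.665)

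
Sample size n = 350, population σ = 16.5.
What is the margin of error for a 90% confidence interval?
Margin of error = 1.45

Margin of error = z* · σ/√n
= 1.645 · 16.5/√350
= 1.645 · 16.5/18.7083
= 1.45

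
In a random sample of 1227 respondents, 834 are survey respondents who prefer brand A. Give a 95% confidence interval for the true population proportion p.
(0.654, 0.706)

Proportion CI:
p̂ = 834/1227 = 0.67971
SE = √(p̂(1-p̂)/n) = √(0.67971 · 0.32029 / 1227) = 0.01332

z* = 1.960
Margin = z* · SE = 1.960 · 0.01332 = 0.0261

CI: 0.67971 ± 0.0261 = (0.654, 0.706)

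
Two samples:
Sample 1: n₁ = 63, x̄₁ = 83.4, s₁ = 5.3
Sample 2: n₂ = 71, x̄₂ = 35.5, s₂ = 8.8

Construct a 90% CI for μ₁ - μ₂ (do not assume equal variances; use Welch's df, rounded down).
(45.84, 49.96)

Difference: x̄₁ - x̄₂ = 47.90
SE = √(s₁²/n₁ + s₂²/n₂) = √(5.3²/63 + 8.8²/71) = 1.2396
df = 116.88 → 116 (Welch–Satterthwaite, rounded down)
t* = 1.658

CI: 47.90 ± 1.658 · 1.2396 = 47.90 ± 2.06 = (45.84, 49.96)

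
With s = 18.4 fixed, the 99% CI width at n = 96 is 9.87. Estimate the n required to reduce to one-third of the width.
n ≈ 864

CI width ∝ 1/√n
To reduce width by factor 3, need √n to grow by 3 → need 3² = 9 times as many samples.

Current: n = 96, width = 9.87
New: n = 864, width ≈ 3.23

Width reduced by factor of 9.87/3.23 = 3.06.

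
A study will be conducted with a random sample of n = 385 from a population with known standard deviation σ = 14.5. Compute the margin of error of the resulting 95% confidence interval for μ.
Margin of error = 1.45

Margin of error = z* · σ/√n
= 1.960 · 14.5/√385
= 1.960 · 14.5/19.6214
= 1.45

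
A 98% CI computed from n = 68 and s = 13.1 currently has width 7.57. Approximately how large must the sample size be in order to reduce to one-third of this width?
n ≈ 612

CI width ∝ 1/√n
To reduce width by factor 3, need √n to grow by 3 → need 3² = 9 times as many samples.

Current: n = 68, width = 7.57
New: n = 612, width ≈ 2.47

Width reduced by factor of 7.57/2.47 = 3.06.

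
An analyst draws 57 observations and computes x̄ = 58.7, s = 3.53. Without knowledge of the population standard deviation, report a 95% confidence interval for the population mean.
(57.76, 59.64)

t-interval (σ unknown):
df = n - 1 = 56
t* = 2.003 for 95% confidence

Margin of error = t* · s/√n = 2.003 · 3.53/√57 = 0.94

CI: (57.76, 59.64)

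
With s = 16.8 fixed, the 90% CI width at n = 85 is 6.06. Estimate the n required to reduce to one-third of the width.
n ≈ 765

CI width ∝ 1/√n
To reduce width by factor 3, need √n to grow by 3 → need 3² = 9 times as many samples.

Current: n = 85, width = 6.06
New: n = 765, width ≈ 2.00

Width reduced by factor of 6.06/2.00 = 3.03.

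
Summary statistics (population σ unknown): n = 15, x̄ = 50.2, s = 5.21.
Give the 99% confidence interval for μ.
(46.20, 54.20)

t-interval (σ unknown):
df = n - 1 = 14
t* = 2.977 for 99% confidence

Margin of error = t* · s/√n = 2.977 · 5.21/√15 = 4.00

CI: (46.20, 54.20)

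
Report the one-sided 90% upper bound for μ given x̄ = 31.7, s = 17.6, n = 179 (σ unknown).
μ ≤ 33.39

Upper bound (one-sided):
t* = 1.286 (one-sided for 90%)
Upper bound = x̄ + t* · s/√n = 31.7 + 1.286 · 17.6/√179 = 33.39

We are 90% confident that μ ≤ 33.39.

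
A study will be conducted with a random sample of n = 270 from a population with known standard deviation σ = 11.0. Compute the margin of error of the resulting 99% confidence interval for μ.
Margin of error = 1.72

Margin of error = z* · σ/√n
= 2.576 · 11.0/√270
= 2.576 · 11.0/16.4317
= 1.72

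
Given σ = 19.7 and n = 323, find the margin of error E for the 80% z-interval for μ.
Margin of error = 1.41

Margin of error = z* · σ/√n
= 1.282 · 19.7/√323
= 1.282 · 19.7/17.9722
= 1.41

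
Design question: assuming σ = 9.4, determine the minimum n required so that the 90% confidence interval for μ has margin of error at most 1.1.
n ≥ 198

For margin E ≤ 1.1:
n ≥ (z* · σ / E)²
n ≥ (1.645 · 9.4 / 1.1)²
n ≥ 197.61

Minimum n = 198 (rounding up)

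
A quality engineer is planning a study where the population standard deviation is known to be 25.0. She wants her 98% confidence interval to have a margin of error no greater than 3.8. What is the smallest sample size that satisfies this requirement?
n ≥ 235

For margin E ≤ 3.8:
n ≥ (z* · σ / E)²
n ≥ (2.326 · 25.0 / 3.8)²
n ≥ 234.17

Minimum n = 235 (rounding up)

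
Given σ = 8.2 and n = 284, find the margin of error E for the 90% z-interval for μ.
Margin of error = 0.80

Margin of error = z* · σ/√n
= 1.645 · 8.2/√284
= 1.645 · 8.2/16.8523
= 0.80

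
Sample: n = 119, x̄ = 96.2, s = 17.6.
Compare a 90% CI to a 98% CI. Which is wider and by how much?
98% CI is wider by 2.26

df = 118
90% CI: t* = 1.658, (93.53, 98.87), width = 2 · t* · s/√n = 5.35
98% CI: t* = 2.358, (92.40, 100.00), width = 2 · t* · s/√n = 7.61

The 98% CI is wider by 7.61 - 5.35 = 2.26.
Higher confidence requires a wider interval.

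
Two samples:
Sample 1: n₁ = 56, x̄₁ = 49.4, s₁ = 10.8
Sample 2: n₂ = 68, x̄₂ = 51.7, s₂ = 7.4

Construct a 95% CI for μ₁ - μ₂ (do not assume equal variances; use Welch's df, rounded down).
(-5.68, 1.08)

Difference: x̄₁ - x̄₂ = -2.30
SE = √(s₁²/n₁ + s₂²/n₂) = √(10.8²/56 + 7.4²/68) = 1.6995
df = 94.19 → 94 (Welch–Satterthwaite, rounded down)
t* = 1.986

CI: -2.30 ± 1.986 · 1.6995 = -2.30 ± 3.38 = (-5.68, 1.08)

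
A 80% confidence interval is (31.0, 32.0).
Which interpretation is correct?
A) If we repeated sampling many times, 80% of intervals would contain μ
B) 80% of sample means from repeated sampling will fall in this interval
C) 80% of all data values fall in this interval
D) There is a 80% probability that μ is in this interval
A

A) Correct — this is the frequentist long-run coverage interpretation.
B) Wrong — coverage applies to intervals containing μ, not to future x̄ values.
C) Wrong — a CI is about the parameter μ, not individual data values.
D) Wrong — μ is fixed; the randomness lives in the interval, not in μ.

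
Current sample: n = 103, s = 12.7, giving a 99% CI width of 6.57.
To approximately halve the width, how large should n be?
n ≈ 412

CI width ∝ 1/√n
To reduce width by factor 2, need √n to grow by 2 → need 2² = 4 times as many samples.

Current: n = 103, width = 6.57
New: n = 412, width ≈ 3.24

Width reduced by factor of 6.57/3.24 = 2.03.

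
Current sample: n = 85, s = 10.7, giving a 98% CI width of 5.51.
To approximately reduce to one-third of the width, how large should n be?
n ≈ 765

CI width ∝ 1/√n
To reduce width by factor 3, need √n to grow by 3 → need 3² = 9 times as many samples.

Current: n = 85, width = 5.51
New: n = 765, width ≈ 1.80

Width reduced by factor of 5.51/1.80 = 3.06.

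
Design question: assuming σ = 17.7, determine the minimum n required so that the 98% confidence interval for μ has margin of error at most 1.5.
n ≥ 754

For margin E ≤ 1.5:
n ≥ (z* · σ / E)²
n ≥ (2.326 · 17.7 / 1.5)²
n ≥ 753.33

Minimum n = 754 (rounding up)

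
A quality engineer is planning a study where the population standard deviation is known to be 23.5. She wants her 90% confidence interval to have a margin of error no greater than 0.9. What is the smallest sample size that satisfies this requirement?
n ≥ 1845

For margin E ≤ 0.9:
n ≥ (z* · σ / E)²
n ≥ (1.645 · 23.5 / 0.9)²
n ≥ 1844.94

Minimum n = 1845 (rounding up)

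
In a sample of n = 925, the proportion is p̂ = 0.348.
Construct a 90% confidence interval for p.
(0.322, 0.374)

Proportion CI:
SE = √(p̂(1-p̂)/n) = √(0.348 · 0.652 / 925) = 0.01566

z* = 1.645
Margin = z* · SE = 1.645 · 0.01566 = 0.0258

CI: 0.348 ± 0.0258 = (0.322, 0.374)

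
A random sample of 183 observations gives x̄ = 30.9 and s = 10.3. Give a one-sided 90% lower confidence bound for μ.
μ ≥ 29.92

Lower bound (one-sided):
t* = 1.286 (one-sided for 90%)
Lower bound = x̄ - t* · s/√n = 30.9 - 1.286 · 10.3/√183 = 29.92

We are 90% confident that μ ≥ 29.92.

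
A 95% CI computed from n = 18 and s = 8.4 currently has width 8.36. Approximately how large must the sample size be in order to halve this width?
n ≈ 72

CI width ∝ 1/√n
To reduce width by factor 2, need √n to grow by 2 → need 2² = 4 times as many samples.

Current: n = 18, width = 8.36
New: n = 72, width ≈ 3.95

Width reduced by factor of 8.36/3.95 = 2.12.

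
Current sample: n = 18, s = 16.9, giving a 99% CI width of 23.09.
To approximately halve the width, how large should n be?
n ≈ 72

CI width ∝ 1/√n
To reduce width by factor 2, need √n to grow by 2 → need 2² = 4 times as many samples.

Current: n = 18, width = 23.09
New: n = 72, width ≈ 10.54

Width reduced by factor of 23.09/10.54 = 2.19.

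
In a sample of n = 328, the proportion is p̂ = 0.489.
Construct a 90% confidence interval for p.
(0.444, 0.534)

Proportion CI:
SE = √(p̂(1-p̂)/n) = √(0.489 · 0.511 / 328) = 0.02760

z* = 1.645
Margin = z* · SE = 1.645 · 0.02760 = 0.0454

CI: 0.489 ± 0.0454 = (0.444, 0.534)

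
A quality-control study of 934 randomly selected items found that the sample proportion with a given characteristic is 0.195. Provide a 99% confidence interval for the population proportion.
(0.162, 0.228)

Proportion CI:
SE = √(p̂(1-p̂)/n) = √(0.195 · 0.805 / 934) = 0.01296

z* = 2.576
Margin = z* · SE = 2.576 · 0.01296 = 0.0334

CI: 0.195 ± 0.0334 = (0.162, 0.228)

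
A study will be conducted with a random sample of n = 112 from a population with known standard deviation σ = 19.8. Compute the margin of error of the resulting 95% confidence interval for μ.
Margin of error = 3.67

Margin of error = z* · σ/√n
= 1.960 · 19.8/√112
= 1.960 · 19.8/10.5830
= 3.67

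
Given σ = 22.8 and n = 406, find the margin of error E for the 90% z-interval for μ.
Margin of error = 1.86

Margin of error = z* · σ/√n
= 1.645 · 22.8/√406
= 1.645 · 22.8/20.1494
= 1.86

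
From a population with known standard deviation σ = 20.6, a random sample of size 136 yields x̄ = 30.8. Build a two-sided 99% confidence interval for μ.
(26.25, 35.35)

z-interval (σ known):
z* = 2.576 for 99% confidence

Margin of error = z* · σ/√n = 2.576 · 20.6/√136 = 4.55

CI: (30.8 - 4.55, 30.8 + 4.55) = (26.25, 35.35)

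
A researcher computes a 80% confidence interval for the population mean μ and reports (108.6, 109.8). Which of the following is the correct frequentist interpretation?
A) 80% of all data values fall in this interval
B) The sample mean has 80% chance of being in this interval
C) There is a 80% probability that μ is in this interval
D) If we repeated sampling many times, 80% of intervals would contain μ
D

A) Wrong — a CI is about the parameter μ, not individual data values.
B) Wrong — x̄ is observed and sits in the interval by construction.
C) Wrong — μ is fixed; the randomness lives in the interval, not in μ.
D) Correct — this is the frequentist long-run coverage interpretation.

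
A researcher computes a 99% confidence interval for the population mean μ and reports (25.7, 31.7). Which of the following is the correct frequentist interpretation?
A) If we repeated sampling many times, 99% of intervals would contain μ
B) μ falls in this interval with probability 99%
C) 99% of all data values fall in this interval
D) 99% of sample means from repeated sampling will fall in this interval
A

A) Correct — this is the frequentist long-run coverage interpretation.
B) Wrong — μ is fixed; the randomness lives in the interval, not in μ.
C) Wrong — a CI is about the parameter μ, not individual data values.
D) Wrong — coverage applies to intervals containing μ, not to future x̄ values.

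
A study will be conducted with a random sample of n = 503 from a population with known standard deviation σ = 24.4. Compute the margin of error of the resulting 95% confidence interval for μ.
Margin of error = 2.13

Margin of error = z* · σ/√n
= 1.960 · 24.4/√503
= 1.960 · 24.4/22.4277
= 2.13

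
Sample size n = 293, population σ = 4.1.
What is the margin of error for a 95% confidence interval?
Margin of error = 0.47

Margin of error = z* · σ/√n
= 1.960 · 4.1/√293
= 1.960 · 4.1/17.1172
= 0.47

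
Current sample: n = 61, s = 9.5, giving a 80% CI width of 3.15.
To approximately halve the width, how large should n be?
n ≈ 244

CI width ∝ 1/√n
To reduce width by factor 2, need √n to grow by 2 → need 2² = 4 times as many samples.

Current: n = 61, width = 3.15
New: n = 244, width ≈ 1.56

Width reduced by factor of 3.15/1.56 = 2.02.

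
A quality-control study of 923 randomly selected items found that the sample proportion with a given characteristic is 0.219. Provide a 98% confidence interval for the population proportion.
(0.187, 0.251)

Proportion CI:
SE = √(p̂(1-p̂)/n) = √(0.219 · 0.781 / 923) = 0.01361

z* = 2.326
Margin = z* · SE = 2.326 · 0.01361 = 0.0317

CI: 0.219 ± 0.0317 = (0.187, 0.251)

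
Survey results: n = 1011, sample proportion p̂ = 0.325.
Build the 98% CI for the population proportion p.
(0.291, 0.359)

Proportion CI:
SE = √(p̂(1-p̂)/n) = √(0.325 · 0.675 / 1011) = 0.01473

z* = 2.326
Margin = z* · SE = 2.326 · 0.01473 = 0.0343

CI: 0.325 ± 0.0343 = (0.291, 0.359)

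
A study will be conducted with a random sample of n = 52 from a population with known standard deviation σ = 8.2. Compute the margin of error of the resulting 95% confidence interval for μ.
Margin of error = 2.23

Margin of error = z* · σ/√n
= 1.960 · 8.2/√52
= 1.960 · 8.2/7.2111
= 2.23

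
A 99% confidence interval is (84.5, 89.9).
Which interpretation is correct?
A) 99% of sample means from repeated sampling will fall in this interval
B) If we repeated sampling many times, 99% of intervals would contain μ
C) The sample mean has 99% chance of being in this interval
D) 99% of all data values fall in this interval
B

A) Wrong — coverage applies to intervals containing μ, not to future x̄ values.
B) Correct — this is the frequentist long-run coverage interpretation.
C) Wrong — x̄ is observed and sits in the interval by construction.
D) Wrong — a CI is about the parameter μ, not individual data values.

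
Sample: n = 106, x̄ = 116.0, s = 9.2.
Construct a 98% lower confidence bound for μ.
μ ≥ 114.14

Lower bound (one-sided):
t* = 2.080 (one-sided for 98%)
Lower bound = x̄ - t* · s/√n = 116.0 - 2.080 · 9.2/√106 = 114.14

We are 98% confident that μ ≥ 114.14.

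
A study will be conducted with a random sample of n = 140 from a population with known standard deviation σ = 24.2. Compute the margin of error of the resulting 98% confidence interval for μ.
Margin of error = 4.76

Margin of error = z* · σ/√n
= 2.326 · 24.2/√140
= 2.326 · 24.2/11.8322
= 4.76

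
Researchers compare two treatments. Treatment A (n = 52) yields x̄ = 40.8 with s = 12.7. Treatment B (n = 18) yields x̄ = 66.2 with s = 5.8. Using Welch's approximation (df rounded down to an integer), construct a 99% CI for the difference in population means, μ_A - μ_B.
(-31.32, -19.48)

Difference: x̄₁ - x̄₂ = -25.40
SE = √(s₁²/n₁ + s₂²/n₂) = √(12.7²/52 + 5.8²/18) = 2.2295
df = 62.69 → 62 (Welch–Satterthwaite, rounded down)
t* = 2.657

CI: -25.40 ± 2.657 · 2.2295 = -25.40 ± 5.92 = (-31.32, -19.48)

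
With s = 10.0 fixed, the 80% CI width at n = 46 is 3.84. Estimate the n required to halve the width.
n ≈ 184

CI width ∝ 1/√n
To reduce width by factor 2, need √n to grow by 2 → need 2² = 4 times as many samples.

Current: n = 46, width = 3.84
New: n = 184, width ≈ 1.90

Width reduced by factor of 3.84/1.90 = 2.02.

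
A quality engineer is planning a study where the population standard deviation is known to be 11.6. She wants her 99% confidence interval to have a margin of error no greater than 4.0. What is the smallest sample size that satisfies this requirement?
n ≥ 56

For margin E ≤ 4.0:
n ≥ (z* · σ / E)²
n ≥ (2.576 · 11.6 / 4.0)²
n ≥ 55.81

Minimum n = 56 (rounding up)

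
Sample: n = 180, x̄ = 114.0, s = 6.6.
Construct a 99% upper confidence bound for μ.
μ ≤ 115.15

Upper bound (one-sided):
t* = 2.347 (one-sided for 99%)
Upper bound = x̄ + t* · s/√n = 114.0 + 2.347 · 6.6/√180 = 115.15

We are 99% confident that μ ≤ 115.15.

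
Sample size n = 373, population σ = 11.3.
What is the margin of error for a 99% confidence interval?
Margin of error = 1.51

Margin of error = z* · σ/√n
= 2.576 · 11.3/√373
= 2.576 · 11.3/19.3132
= 1.51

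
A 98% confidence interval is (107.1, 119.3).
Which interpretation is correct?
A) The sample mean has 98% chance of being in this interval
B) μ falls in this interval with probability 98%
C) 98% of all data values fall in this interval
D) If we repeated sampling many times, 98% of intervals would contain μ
D

A) Wrong — x̄ is observed and sits in the interval by construction.
B) Wrong — μ is fixed; the randomness lives in the interval, not in μ.
C) Wrong — a CI is about the parameter μ, not individual data values.
D) Correct — this is the frequentist long-run coverage interpretation.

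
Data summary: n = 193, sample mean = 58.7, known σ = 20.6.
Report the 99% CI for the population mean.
(54.88, 62.52)

z-interval (σ known):
z* = 2.576 for 99% confidence

Margin of error = z* · σ/√n = 2.576 · 20.6/√193 = 3.82

CI: (58.7 - 3.82, 58.7 + 3.82) = (54.88, 62.52)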